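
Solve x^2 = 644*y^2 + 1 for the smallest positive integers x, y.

First expand sqrt(644) as a continued fraction. With x_i = (sqrt(644) + m_i)/d_i and (m_0, d_0) = (0, 1): a_0 = floor(sqrt(644)) = 25, since 25^2 = 625 <= 644 < 676 = 26^2.
Iterate m_{i+1} = d_i*a_i - m_i, d_{i+1} = (644 - m_{i+1}^2)/d_i, a_{i+1} = floor((a_0 + m_{i+1})/d_{i+1}):
  m_1 = 1*25 - 0 = 25, d_1 = (644 - 25^2)/1 = 19/1 = 19, a_1 = floor((25 + 25)/19) = 2.
  m_2 = 19*2 - 25 = 13, d_2 = (644 - 13^2)/19 = 475/19 = 25, a_2 = floor((25 + 13)/25) = 1.
  m_3 = 25*1 - 13 = 12, d_3 = (644 - 12^2)/25 = 500/25 = 20, a_3 = floor((25 + 12)/20) = 1.
  m_4 = 20*1 - 12 = 8, d_4 = (644 - 8^2)/20 = 580/20 = 29, a_4 = floor((25 + 8)/29) = 1.
  m_5 = 29*1 - 8 = 21, d_5 = (644 - 21^2)/29 = 203/29 = 7, a_5 = floor((25 + 21)/7) = 6.
  m_6 = 7*6 - 21 = 21, d_6 = (644 - 21^2)/7 = 203/7 = 29, a_6 = floor((25 + 21)/29) = 1.
  m_7 = 29*1 - 21 = 8, d_7 = (644 - 8^2)/29 = 580/29 = 20, a_7 = floor((25 + 8)/20) = 1.
  m_8 = 20*1 - 8 = 12, d_8 = (644 - 12^2)/20 = 500/20 = 25, a_8 = floor((25 + 12)/25) = 1.
  m_9 = 25*1 - 12 = 13, d_9 = (644 - 13^2)/25 = 475/25 = 19, a_9 = floor((25 + 13)/19) = 2.
  m_10 = 19*2 - 13 = 25, d_10 = (644 - 25^2)/19 = 19/19 = 1, a_10 = floor((25 + 25)/1) = 50.
  m_11 = 1*50 - 25 = 25, d_11 = (644 - 25^2)/1 = 19/1 = 19: (m_11, d_11) = (m_1, d_1) = (25, 19), so from here the quotients repeat a_1, ..., a_10; the period length is 10.
So sqrt(644) = [25; (2, 1, 1, 1, 6, 1, 1, 1, 2, 50)] with period length k = 10.
k is even, so the fundamental solution of x^2 - 644y^2 = 1 is (p_{k-1}, q_{k-1}) = (p_9, q_9); compute convergents through index 9.
Convergents (p_i = a_i*p_{i-1} + p_{i-2}, q_i = a_i*q_{i-1} + q_{i-2} with p_{-2}=0, p_{-1}=1, q_{-2}=1, q_{-1}=0):
  i=0: a_0=25, p_0 = 25*1 + 0 = 25, q_0 = 25*0 + 1 = 1.
  i=1: a_1=2, p_1 = 2*25 + 1 = 51, q_1 = 2*1 + 0 = 2.
  i=2: a_2=1, p_2 = 1*51 + 25 = 76, q_2 = 1*2 + 1 = 3.
  i=3: a_3=1, p_3 = 1*76 + 51 = 127, q_3 = 1*3 + 2 = 5.
  i=4: a_4=1, p_4 = 1*127 + 76 = 203, q_4 = 1*5 + 3 = 8.
  i=5: a_5=6, p_5 = 6*203 + 127 = 1345, q_5 = 6*8 + 5 = 53.
  i=6: a_6=1, p_6 = 1*1345 + 203 = 1548, q_6 = 1*53 + 8 = 61.
  i=7: a_7=1, p_7 = 1*1548 + 1345 = 2893, q_7 = 1*61 + 53 = 114.
  i=8: a_8=1, p_8 = 1*2893 + 1548 = 4441, q_8 = 1*114 + 61 = 175.
  i=9: a_9=2, p_9 = 2*4441 + 2893 = 11775, q_9 = 2*175 + 114 = 464.
Check: 11775^2 - 644*464^2 = 138650625 - 138650624 = 1, so (x, y) = (11775, 464) solves the equation, and by the theorem it is the least positive solution.

(x, y) = (11775, 464)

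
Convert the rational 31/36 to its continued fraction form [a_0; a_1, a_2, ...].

[0; 1, 6, 5]

Run the Euclidean algorithm on 31 and 36; the successive quotients are the partial quotients a_0, a_1, ... (each step inverts the fractional part left over by the previous one):
  31 = 0*36 + 31, so a_0 = 0.
  36 = 1*31 + 5, so a_1 = 1.
  31 = 6*5 + 1, so a_2 = 6.
  5 = 5*1 + 0, so a_3 = 5.
The remainder reaches 0 after 4 divisions, so the expansion has 4 partial quotients, read off in order.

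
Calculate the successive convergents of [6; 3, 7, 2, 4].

Using the convergent recurrence p_i = a_i*p_{i-1} + p_{i-2}, q_i = a_i*q_{i-1} + q_{i-2} with p_{-2}=0, p_{-1}=1, q_{-2}=1, q_{-1}=0:
  i=0: a_0=6, p_0 = 6*1 + 0 = 6, q_0 = 6*0 + 1 = 1.
  i=1: a_1=3, p_1 = 3*6 + 1 = 19, q_1 = 3*1 + 0 = 3.
  i=2: a_2=7, p_2 = 7*19 + 6 = 139, q_2 = 7*3 + 1 = 22.
  i=3: a_3=2, p_3 = 2*139 + 19 = 297, q_3 = 2*22 + 3 = 47.
  i=4: a_4=4, p_4 = 4*297 + 139 = 1327, q_4 = 4*47 + 22 = 210.

6/1, 19/3, 139/22, 297/47, 1327/210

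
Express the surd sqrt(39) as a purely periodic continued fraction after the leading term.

Write x_i = (sqrt(39) + m_i)/d_i with (m_0, d_0) = (0, 1). a_0 = floor(sqrt(39)) = 6, since 6^2 = 36 <= 39 < 49 = 7^2.
Iterate m_{i+1} = d_i*a_i - m_i, d_{i+1} = (39 - m_{i+1}^2)/d_i, a_{i+1} = floor((a_0 + m_{i+1})/d_{i+1}):
  m_1 = 1*6 - 0 = 6, d_1 = (39 - 6^2)/1 = 3/1 = 3, a_1 = floor((6 + 6)/3) = 4.
  m_2 = 3*4 - 6 = 6, d_2 = (39 - 6^2)/3 = 3/3 = 1, a_2 = floor((6 + 6)/1) = 12.
  m_3 = 1*12 - 6 = 6, d_3 = (39 - 6^2)/1 = 3/1 = 3: (m_3, d_3) = (m_1, d_1) = (6, 3), so from here the quotients repeat a_1, a_2; the period length is 2.
Hence the expansion of sqrt(39) is a_0 = 6 followed by the repeating block 4, 12 (period 2).

[6; (4, 12)]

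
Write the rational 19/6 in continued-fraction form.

[3; 6]

Run the Euclidean algorithm on 19 and 6; the successive quotients are the partial quotients a_0, a_1, ... (each step inverts the fractional part left over by the previous one):
  19 = 3*6 + 1, so a_0 = 3.
  6 = 6*1 + 0, so a_1 = 6.
The remainder reaches 0 after 2 divisions, so the expansion has 2 partial quotients, read off in order.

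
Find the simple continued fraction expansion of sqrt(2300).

[47; (1, 22, 1, 94)]

Write x_i = (sqrt(2300) + m_i)/d_i with (m_0, d_0) = (0, 1). a_0 = floor(sqrt(2300)) = 47, since 47^2 = 2209 <= 2300 < 2304 = 48^2.
Iterate m_{i+1} = d_i*a_i - m_i, d_{i+1} = (2300 - m_{i+1}^2)/d_i, a_{i+1} = floor((a_0 + m_{i+1})/d_{i+1}):
  m_1 = 1*47 - 0 = 47, d_1 = (2300 - 47^2)/1 = 91/1 = 91, a_1 = floor((47 + 47)/91) = 1.
  m_2 = 91*1 - 47 = 44, d_2 = (2300 - 44^2)/91 = 364/91 = 4, a_2 = floor((47 + 44)/4) = 22.
  m_3 = 4*22 - 44 = 44, d_3 = (2300 - 44^2)/4 = 364/4 = 91, a_3 = floor((47 + 44)/91) = 1.
  m_4 = 91*1 - 44 = 47, d_4 = (2300 - 47^2)/91 = 91/91 = 1, a_4 = floor((47 + 47)/1) = 94.
  m_5 = 1*94 - 47 = 47, d_5 = (2300 - 47^2)/1 = 91/1 = 91: (m_5, d_5) = (m_1, d_1) = (47, 91), so from here the quotients repeat a_1, ..., a_4; the period length is 4.
Hence the expansion of sqrt(2300) is a_0 = 47 followed by the repeating block 1, 22, 1, 94 (period 4).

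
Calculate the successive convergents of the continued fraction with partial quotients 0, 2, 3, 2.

Using the convergent recurrence p_i = a_i*p_{i-1} + p_{i-2}, q_i = a_i*q_{i-1} + q_{i-2} with p_{-2}=0, p_{-1}=1, q_{-2}=1, q_{-1}=0:
  i=0: a_0=0, p_0 = 0*1 + 0 = 0, q_0 = 0*0 + 1 = 1.
  i=1: a_1=2, p_1 = 2*0 + 1 = 1, q_1 = 2*1 + 0 = 2.
  i=2: a_2=3, p_2 = 3*1 + 0 = 3, q_2 = 3*2 + 1 = 7.
  i=3: a_3=2, p_3 = 2*3 + 1 = 7, q_3 = 2*7 + 2 = 16.

0/1, 1/2, 3/7, 7/16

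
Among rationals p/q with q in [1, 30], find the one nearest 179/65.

11/4

Expand x = 179/65 as a continued fraction with the Euclidean algorithm:
  179 = 2*65 + 49, so a_0 = 2.
  65 = 1*49 + 16, so a_1 = 1.
  49 = 3*16 + 1, so a_2 = 3.
  16 = 16*1 + 0, so a_3 = 16.
so x = [2; 1, 3, 16].
Convergents (p_i = a_i*p_{i-1} + p_{i-2}, q_i = a_i*q_{i-1} + q_{i-2} with p_{-2}=0, p_{-1}=1, q_{-2}=1, q_{-1}=0), until the denominator exceeds 30:
  i=0: a_0=2, p_0 = 2*1 + 0 = 2, q_0 = 2*0 + 1 = 1.
  i=1: a_1=1, p_1 = 1*2 + 1 = 3, q_1 = 1*1 + 0 = 1.
  i=2: a_2=3, p_2 = 3*3 + 2 = 11, q_2 = 3*1 + 1 = 4.
  i=3: a_3=16, p_3 = 16*11 + 3 = 179, q_3 = 16*4 + 1 = 65.
q_3 = 65 > 30, so the last convergent with denominator <= 30 is p_2/q_2 = 11/4.
The closest fraction with denominator <= 30 is either p_2/q_2 or the intermediate fraction (k*p_2 + p_1)/(k*q_2 + q_1) with the largest k >= 1 whose denominator stays <= 30; these approach x as k grows, and every other convergent or intermediate fraction in range is farther away.
Largest k: floor((30 - q_1)/q_2) = floor((30 - 1)/4) = 7.
That gives (7*11 + 3)/(7*4 + 1) = 80/29.
Compare the errors: |x - 11/4| = |179*4 - 11*65|/(65*4) = 1/260, and |x - 80/29| = |179*29 - 80*65|/(65*29) = 9/1885.
Cross-multiplying, 1*1885 = 1885 < 2340 = 9*260, so 1/260 is smaller: the convergent 11/4 is closer to x than 80/29.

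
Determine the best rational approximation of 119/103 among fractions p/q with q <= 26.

15/13

Expand x = 119/103 as a continued fraction with the Euclidean algorithm:
  119 = 1*103 + 16, so a_0 = 1.
  103 = 6*16 + 7, so a_1 = 6.
  16 = 2*7 + 2, so a_2 = 2.
  7 = 3*2 + 1, so a_3 = 3.
  2 = 2*1 + 0, so a_4 = 2.
so x = [1; 6, 2, 3, 2].
Convergents (p_i = a_i*p_{i-1} + p_{i-2}, q_i = a_i*q_{i-1} + q_{i-2} with p_{-2}=0, p_{-1}=1, q_{-2}=1, q_{-1}=0), until the denominator exceeds 26:
  i=0: a_0=1, p_0 = 1*1 + 0 = 1, q_0 = 1*0 + 1 = 1.
  i=1: a_1=6, p_1 = 6*1 + 1 = 7, q_1 = 6*1 + 0 = 6.
  i=2: a_2=2, p_2 = 2*7 + 1 = 15, q_2 = 2*6 + 1 = 13.
  i=3: a_3=3, p_3 = 3*15 + 7 = 52, q_3 = 3*13 + 6 = 45.
q_3 = 45 > 26, so the last convergent with denominator <= 26 is p_2/q_2 = 15/13.
The closest fraction with denominator <= 26 is either p_2/q_2 or the intermediate fraction (k*p_2 + p_1)/(k*q_2 + q_1) with the largest k >= 1 whose denominator stays <= 26; these approach x as k grows, and every other convergent or intermediate fraction in range is farther away.
Largest k: floor((26 - q_1)/q_2) = floor((26 - 6)/13) = 1.
That gives (1*15 + 7)/(1*13 + 6) = 22/19.
Compare the errors: |x - 15/13| = |119*13 - 15*103|/(103*13) = 2/1339, and |x - 22/19| = |119*19 - 22*103|/(103*19) = 5/1957.
Cross-multiplying, 2*1957 = 3914 < 6695 = 5*1339, so 2/1339 is smaller: the convergent 15/13 is closer to x than 22/19.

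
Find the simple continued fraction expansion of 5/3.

Run the Euclidean algorithm on 5 and 3; the successive quotients are the partial quotients a_0, a_1, ... (each step inverts the fractional part left over by the previous one):
  5 = 1*3 + 2, so a_0 = 1.
  3 = 1*2 + 1, so a_1 = 1.
  2 = 2*1 + 0, so a_2 = 2.
The remainder reaches 0 after 3 divisions, so the expansion has 3 partial quotients, read off in order.

[1; 1, 2]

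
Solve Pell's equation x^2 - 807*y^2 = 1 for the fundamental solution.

First expand sqrt(807) as a continued fraction. With x_i = (sqrt(807) + m_i)/d_i and (m_0, d_0) = (0, 1): a_0 = floor(sqrt(807)) = 28, since 28^2 = 784 <= 807 < 841 = 29^2.
Iterate m_{i+1} = d_i*a_i - m_i, d_{i+1} = (807 - m_{i+1}^2)/d_i, a_{i+1} = floor((a_0 + m_{i+1})/d_{i+1}):
  m_1 = 1*28 - 0 = 28, d_1 = (807 - 28^2)/1 = 23/1 = 23, a_1 = floor((28 + 28)/23) = 2.
  m_2 = 23*2 - 28 = 18, d_2 = (807 - 18^2)/23 = 483/23 = 21, a_2 = floor((28 + 18)/21) = 2.
  m_3 = 21*2 - 18 = 24, d_3 = (807 - 24^2)/21 = 231/21 = 11, a_3 = floor((28 + 24)/11) = 4.
  m_4 = 11*4 - 24 = 20, d_4 = (807 - 20^2)/11 = 407/11 = 37, a_4 = floor((28 + 20)/37) = 1.
  m_5 = 37*1 - 20 = 17, d_5 = (807 - 17^2)/37 = 518/37 = 14, a_5 = floor((28 + 17)/14) = 3.
  m_6 = 14*3 - 17 = 25, d_6 = (807 - 25^2)/14 = 182/14 = 13, a_6 = floor((28 + 25)/13) = 4.
  m_7 = 13*4 - 25 = 27, d_7 = (807 - 27^2)/13 = 78/13 = 6, a_7 = floor((28 + 27)/6) = 9.
  m_8 = 6*9 - 27 = 27, d_8 = (807 - 27^2)/6 = 78/6 = 13, a_8 = floor((28 + 27)/13) = 4.
  m_9 = 13*4 - 27 = 25, d_9 = (807 - 25^2)/13 = 182/13 = 14, a_9 = floor((28 + 25)/14) = 3.
  m_10 = 14*3 - 25 = 17, d_10 = (807 - 17^2)/14 = 518/14 = 37, a_10 = floor((28 + 17)/37) = 1.
  m_11 = 37*1 - 17 = 20, d_11 = (807 - 20^2)/37 = 407/37 = 11, a_11 = floor((28 + 20)/11) = 4.
  m_12 = 11*4 - 20 = 24, d_12 = (807 - 24^2)/11 = 231/11 = 21, a_12 = floor((28 + 24)/21) = 2.
  m_13 = 21*2 - 24 = 18, d_13 = (807 - 18^2)/21 = 483/21 = 23, a_13 = floor((28 + 18)/23) = 2.
  m_14 = 23*2 - 18 = 28, d_14 = (807 - 28^2)/23 = 23/23 = 1, a_14 = floor((28 + 28)/1) = 56.
  m_15 = 1*56 - 28 = 28, d_15 = (807 - 28^2)/1 = 23/1 = 23: (m_15, d_15) = (m_1, d_1) = (28, 23), so from here the quotients repeat a_1, ..., a_14; the period length is 14.
So sqrt(807) = [28; (2, 2, 4, 1, 3, 4, 9, 4, 3, 1, 4, 2, 2, 56)] with period length k = 14.
k is even, so the fundamental solution of x^2 - 807y^2 = 1 is (p_{k-1}, q_{k-1}) = (p_13, q_13); compute convergents through index 13.
Convergents (p_i = a_i*p_{i-1} + p_{i-2}, q_i = a_i*q_{i-1} + q_{i-2} with p_{-2}=0, p_{-1}=1, q_{-2}=1, q_{-1}=0):
  i=0: a_0=28, p_0 = 28*1 + 0 = 28, q_0 = 28*0 + 1 = 1.
  i=1: a_1=2, p_1 = 2*28 + 1 = 57, q_1 = 2*1 + 0 = 2.
  i=2: a_2=2, p_2 = 2*57 + 28 = 142, q_2 = 2*2 + 1 = 5.
  i=3: a_3=4, p_3 = 4*142 + 57 = 625, q_3 = 4*5 + 2 = 22.
  i=4: a_4=1, p_4 = 1*625 + 142 = 767, q_4 = 1*22 + 5 = 27.
  i=5: a_5=3, p_5 = 3*767 + 625 = 2926, q_5 = 3*27 + 22 = 103.
  i=6: a_6=4, p_6 = 4*2926 + 767 = 12471, q_6 = 4*103 + 27 = 439.
  i=7: a_7=9, p_7 = 9*12471 + 2926 = 115165, q_7 = 9*439 + 103 = 4054.
  i=8: a_8=4, p_8 = 4*115165 + 12471 = 473131, q_8 = 4*4054 + 439 = 16655.
  i=9: a_9=3, p_9 = 3*473131 + 115165 = 1534558, q_9 = 3*16655 + 4054 = 54019.
  i=10: a_10=1, p_10 = 1*1534558 + 473131 = 2007689, q_10 = 1*54019 + 16655 = 70674.
  i=11: a_11=4, p_11 = 4*2007689 + 1534558 = 9565314, q_11 = 4*70674 + 54019 = 336715.
  i=12: a_12=2, p_12 = 2*9565314 + 2007689 = 21138317, q_12 = 2*336715 + 70674 = 744104.
  i=13: a_13=2, p_13 = 2*21138317 + 9565314 = 51841948, q_13 = 2*744104 + 336715 = 1824923.
Check: 51841948^2 - 807*1824923^2 = 2687587572434704 - 2687587572434703 = 1, so (x, y) = (51841948, 1824923) solves the equation, and by the theorem it is the least positive solution.

(x, y) = (51841948, 1824923)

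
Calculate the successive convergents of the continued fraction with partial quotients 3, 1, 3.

3/1, 4/1, 15/4

Using the convergent recurrence p_i = a_i*p_{i-1} + p_{i-2}, q_i = a_i*q_{i-1} + q_{i-2} with p_{-2}=0, p_{-1}=1, q_{-2}=1, q_{-1}=0:
  i=0: a_0=3, p_0 = 3*1 + 0 = 3, q_0 = 3*0 + 1 = 1.
  i=1: a_1=1, p_1 = 1*3 + 1 = 4, q_1 = 1*1 + 0 = 1.
  i=2: a_2=3, p_2 = 3*4 + 3 = 15, q_2 = 3*1 + 1 = 4.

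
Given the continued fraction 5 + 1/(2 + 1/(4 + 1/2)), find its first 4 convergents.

Using the convergent recurrence p_i = a_i*p_{i-1} + p_{i-2}, q_i = a_i*q_{i-1} + q_{i-2} with p_{-2}=0, p_{-1}=1, q_{-2}=1, q_{-1}=0:
  i=0: a_0=5, p_0 = 5*1 + 0 = 5, q_0 = 5*0 + 1 = 1.
  i=1: a_1=2, p_1 = 2*5 + 1 = 11, q_1 = 2*1 + 0 = 2.
  i=2: a_2=4, p_2 = 4*11 + 5 = 49, q_2 = 4*2 + 1 = 9.
  i=3: a_3=2, p_3 = 2*49 + 11 = 109, q_3 = 2*9 + 2 = 20.

5/1, 11/2, 49/9, 109/20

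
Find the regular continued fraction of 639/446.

[1; 2, 3, 4, 1, 1, 1, 1, 2]

Run the Euclidean algorithm on 639 and 446; the successive quotients are the partial quotients a_0, a_1, ... (each step inverts the fractional part left over by the previous one):
  639 = 1*446 + 193, so a_0 = 1.
  446 = 2*193 + 60, so a_1 = 2.
  193 = 3*60 + 13, so a_2 = 3.
  60 = 4*13 + 8, so a_3 = 4.
  13 = 1*8 + 5, so a_4 = 1.
  8 = 1*5 + 3, so a_5 = 1.
  5 = 1*3 + 2, so a_6 = 1.
  3 = 1*2 + 1, so a_7 = 1.
  2 = 2*1 + 0, so a_8 = 2.
The remainder reaches 0 after 9 divisions, so the expansion has 9 partial quotients, read off in order.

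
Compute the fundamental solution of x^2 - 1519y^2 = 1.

First expand sqrt(1519) as a continued fraction. With x_i = (sqrt(1519) + m_i)/d_i and (m_0, d_0) = (0, 1): a_0 = floor(sqrt(1519)) = 38, since 38^2 = 1444 <= 1519 < 1521 = 39^2.
Iterate m_{i+1} = d_i*a_i - m_i, d_{i+1} = (1519 - m_{i+1}^2)/d_i, a_{i+1} = floor((a_0 + m_{i+1})/d_{i+1}):
  m_1 = 1*38 - 0 = 38, d_1 = (1519 - 38^2)/1 = 75/1 = 75, a_1 = floor((38 + 38)/75) = 1.
  m_2 = 75*1 - 38 = 37, d_2 = (1519 - 37^2)/75 = 150/75 = 2, a_2 = floor((38 + 37)/2) = 37.
  m_3 = 2*37 - 37 = 37, d_3 = (1519 - 37^2)/2 = 150/2 = 75, a_3 = floor((38 + 37)/75) = 1.
  m_4 = 75*1 - 37 = 38, d_4 = (1519 - 38^2)/75 = 75/75 = 1, a_4 = floor((38 + 38)/1) = 76.
  m_5 = 1*76 - 38 = 38, d_5 = (1519 - 38^2)/1 = 75/1 = 75: (m_5, d_5) = (m_1, d_1) = (38, 75), so from here the quotients repeat a_1, ..., a_4; the period length is 4.
So sqrt(1519) = [38; (1, 37, 1, 76)] with period length k = 4.
k is even, so the fundamental solution of x^2 - 1519y^2 = 1 is (p_{k-1}, q_{k-1}) = (p_3, q_3); compute convergents through index 3.
Convergents (p_i = a_i*p_{i-1} + p_{i-2}, q_i = a_i*q_{i-1} + q_{i-2} with p_{-2}=0, p_{-1}=1, q_{-2}=1, q_{-1}=0):
  i=0: a_0=38, p_0 = 38*1 + 0 = 38, q_0 = 38*0 + 1 = 1.
  i=1: a_1=1, p_1 = 1*38 + 1 = 39, q_1 = 1*1 + 0 = 1.
  i=2: a_2=37, p_2 = 37*39 + 38 = 1481, q_2 = 37*1 + 1 = 38.
  i=3: a_3=1, p_3 = 1*1481 + 39 = 1520, q_3 = 1*38 + 1 = 39.
Check: 1520^2 - 1519*39^2 = 2310400 - 2310399 = 1, so (x, y) = (1520, 39) solves the equation, and by the theorem it is the least positive solution.

(x, y) = (1520, 39)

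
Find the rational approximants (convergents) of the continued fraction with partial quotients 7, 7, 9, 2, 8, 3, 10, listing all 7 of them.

7/1, 50/7, 457/64, 964/135, 8169/1144, 25471/3567, 262879/36814

Using the convergent recurrence p_i = a_i*p_{i-1} + p_{i-2}, q_i = a_i*q_{i-1} + q_{i-2} with p_{-2}=0, p_{-1}=1, q_{-2}=1, q_{-1}=0:
  i=0: a_0=7, p_0 = 7*1 + 0 = 7, q_0 = 7*0 + 1 = 1.
  i=1: a_1=7, p_1 = 7*7 + 1 = 50, q_1 = 7*1 + 0 = 7.
  i=2: a_2=9, p_2 = 9*50 + 7 = 457, q_2 = 9*7 + 1 = 64.
  i=3: a_3=2, p_3 = 2*457 + 50 = 964, q_3 = 2*64 + 7 = 135.
  i=4: a_4=8, p_4 = 8*964 + 457 = 8169, q_4 = 8*135 + 64 = 1144.
  i=5: a_5=3, p_5 = 3*8169 + 964 = 25471, q_5 = 3*1144 + 135 = 3567.
  i=6: a_6=10, p_6 = 10*25471 + 8169 = 262879, q_6 = 10*3567 + 1144 = 36814.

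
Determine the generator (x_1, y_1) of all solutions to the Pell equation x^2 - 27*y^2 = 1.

First expand sqrt(27) as a continued fraction. With x_i = (sqrt(27) + m_i)/d_i and (m_0, d_0) = (0, 1): a_0 = floor(sqrt(27)) = 5, since 5^2 = 25 <= 27 < 36 = 6^2.
Iterate m_{i+1} = d_i*a_i - m_i, d_{i+1} = (27 - m_{i+1}^2)/d_i, a_{i+1} = floor((a_0 + m_{i+1})/d_{i+1}):
  m_1 = 1*5 - 0 = 5, d_1 = (27 - 5^2)/1 = 2/1 = 2, a_1 = floor((5 + 5)/2) = 5.
  m_2 = 2*5 - 5 = 5, d_2 = (27 - 5^2)/2 = 2/2 = 1, a_2 = floor((5 + 5)/1) = 10.
  m_3 = 1*10 - 5 = 5, d_3 = (27 - 5^2)/1 = 2/1 = 2: (m_3, d_3) = (m_1, d_1) = (5, 2), so from here the quotients repeat a_1, a_2; the period length is 2.
So sqrt(27) = [5; (5, 10)] with period length k = 2.
k is even, so the fundamental solution of x^2 - 27y^2 = 1 is (p_{k-1}, q_{k-1}) = (p_1, q_1); compute convergents through index 1.
Convergents (p_i = a_i*p_{i-1} + p_{i-2}, q_i = a_i*q_{i-1} + q_{i-2} with p_{-2}=0, p_{-1}=1, q_{-2}=1, q_{-1}=0):
  i=0: a_0=5, p_0 = 5*1 + 0 = 5, q_0 = 5*0 + 1 = 1.
  i=1: a_1=5, p_1 = 5*5 + 1 = 26, q_1 = 5*1 + 0 = 5.
Check: 26^2 - 27*5^2 = 676 - 675 = 1, so (x, y) = (26, 5) solves the equation, and by the theorem it is the least positive solution.

(x, y) = (26, 5)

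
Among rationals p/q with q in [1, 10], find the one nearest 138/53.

13/5

Expand x = 138/53 as a continued fraction with the Euclidean algorithm:
  138 = 2*53 + 32, so a_0 = 2.
  53 = 1*32 + 21, so a_1 = 1.
  32 = 1*21 + 11, so a_2 = 1.
  21 = 1*11 + 10, so a_3 = 1.
  11 = 1*10 + 1, so a_4 = 1.
  10 = 10*1 + 0, so a_5 = 10.
so x = [2; 1, 1, 1, 1, 10].
Convergents (p_i = a_i*p_{i-1} + p_{i-2}, q_i = a_i*q_{i-1} + q_{i-2} with p_{-2}=0, p_{-1}=1, q_{-2}=1, q_{-1}=0), until the denominator exceeds 10:
  i=0: a_0=2, p_0 = 2*1 + 0 = 2, q_0 = 2*0 + 1 = 1.
  i=1: a_1=1, p_1 = 1*2 + 1 = 3, q_1 = 1*1 + 0 = 1.
  i=2: a_2=1, p_2 = 1*3 + 2 = 5, q_2 = 1*1 + 1 = 2.
  i=3: a_3=1, p_3 = 1*5 + 3 = 8, q_3 = 1*2 + 1 = 3.
  i=4: a_4=1, p_4 = 1*8 + 5 = 13, q_4 = 1*3 + 2 = 5.
  i=5: a_5=10, p_5 = 10*13 + 8 = 138, q_5 = 10*5 + 3 = 53.
q_5 = 53 > 10, so the last convergent with denominator <= 10 is p_4/q_4 = 13/5.
The closest fraction with denominator <= 10 is either p_4/q_4 or the intermediate fraction (k*p_4 + p_3)/(k*q_4 + q_3) with the largest k >= 1 whose denominator stays <= 10; these approach x as k grows, and every other convergent or intermediate fraction in range is farther away.
Largest k: floor((10 - q_3)/q_4) = floor((10 - 3)/5) = 1.
That gives (1*13 + 8)/(1*5 + 3) = 21/8.
Compare the errors: |x - 13/5| = |138*5 - 13*53|/(53*5) = 1/265, and |x - 21/8| = |138*8 - 21*53|/(53*8) = 9/424.
Cross-multiplying, 1*424 = 424 < 2385 = 9*265, so 1/265 is smaller: the convergent 13/5 is closer to x than 21/8.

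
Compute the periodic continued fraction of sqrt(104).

Write x_i = (sqrt(104) + m_i)/d_i with (m_0, d_0) = (0, 1). a_0 = floor(sqrt(104)) = 10, since 10^2 = 100 <= 104 < 121 = 11^2.
Iterate m_{i+1} = d_i*a_i - m_i, d_{i+1} = (104 - m_{i+1}^2)/d_i, a_{i+1} = floor((a_0 + m_{i+1})/d_{i+1}):
  m_1 = 1*10 - 0 = 10, d_1 = (104 - 10^2)/1 = 4/1 = 4, a_1 = floor((10 + 10)/4) = 5.
  m_2 = 4*5 - 10 = 10, d_2 = (104 - 10^2)/4 = 4/4 = 1, a_2 = floor((10 + 10)/1) = 20.
  m_3 = 1*20 - 10 = 10, d_3 = (104 - 10^2)/1 = 4/1 = 4: (m_3, d_3) = (m_1, d_1) = (10, 4), so from here the quotients repeat a_1, a_2; the period length is 2.
Hence the expansion of sqrt(104) is a_0 = 10 followed by the repeating block 5, 20 (period 2).

[10; (5, 20)]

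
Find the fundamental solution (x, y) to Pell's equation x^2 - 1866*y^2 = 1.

First expand sqrt(1866) as a continued fraction. With x_i = (sqrt(1866) + m_i)/d_i and (m_0, d_0) = (0, 1): a_0 = floor(sqrt(1866)) = 43, since 43^2 = 1849 <= 1866 < 1936 = 44^2.
Iterate m_{i+1} = d_i*a_i - m_i, d_{i+1} = (1866 - m_{i+1}^2)/d_i, a_{i+1} = floor((a_0 + m_{i+1})/d_{i+1}):
  m_1 = 1*43 - 0 = 43, d_1 = (1866 - 43^2)/1 = 17/1 = 17, a_1 = floor((43 + 43)/17) = 5.
  m_2 = 17*5 - 43 = 42, d_2 = (1866 - 42^2)/17 = 102/17 = 6, a_2 = floor((43 + 42)/6) = 14.
  m_3 = 6*14 - 42 = 42, d_3 = (1866 - 42^2)/6 = 102/6 = 17, a_3 = floor((43 + 42)/17) = 5.
  m_4 = 17*5 - 42 = 43, d_4 = (1866 - 43^2)/17 = 17/17 = 1, a_4 = floor((43 + 43)/1) = 86.
  m_5 = 1*86 - 43 = 43, d_5 = (1866 - 43^2)/1 = 17/1 = 17: (m_5, d_5) = (m_1, d_1) = (43, 17), so from here the quotients repeat a_1, ..., a_4; the period length is 4.
So sqrt(1866) = [43; (5, 14, 5, 86)] with period length k = 4.
k is even, so the fundamental solution of x^2 - 1866y^2 = 1 is (p_{k-1}, q_{k-1}) = (p_3, q_3); compute convergents through index 3.
Convergents (p_i = a_i*p_{i-1} + p_{i-2}, q_i = a_i*q_{i-1} + q_{i-2} with p_{-2}=0, p_{-1}=1, q_{-2}=1, q_{-1}=0):
  i=0: a_0=43, p_0 = 43*1 + 0 = 43, q_0 = 43*0 + 1 = 1.
  i=1: a_1=5, p_1 = 5*43 + 1 = 216, q_1 = 5*1 + 0 = 5.
  i=2: a_2=14, p_2 = 14*216 + 43 = 3067, q_2 = 14*5 + 1 = 71.
  i=3: a_3=5, p_3 = 5*3067 + 216 = 15551, q_3 = 5*71 + 5 = 360.
Check: 15551^2 - 1866*360^2 = 241833601 - 241833600 = 1, so (x, y) = (15551, 360) solves the equation, and by the theorem it is the least positive solution.

(x, y) = (15551, 360)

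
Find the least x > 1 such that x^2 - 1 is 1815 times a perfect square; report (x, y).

(x, y) = (15124, 355)

First expand sqrt(1815) as a continued fraction. With x_i = (sqrt(1815) + m_i)/d_i and (m_0, d_0) = (0, 1): a_0 = floor(sqrt(1815)) = 42, since 42^2 = 1764 <= 1815 < 1849 = 43^2.
Iterate m_{i+1} = d_i*a_i - m_i, d_{i+1} = (1815 - m_{i+1}^2)/d_i, a_{i+1} = floor((a_0 + m_{i+1})/d_{i+1}):
  m_1 = 1*42 - 0 = 42, d_1 = (1815 - 42^2)/1 = 51/1 = 51, a_1 = floor((42 + 42)/51) = 1.
  m_2 = 51*1 - 42 = 9, d_2 = (1815 - 9^2)/51 = 1734/51 = 34, a_2 = floor((42 + 9)/34) = 1.
  m_3 = 34*1 - 9 = 25, d_3 = (1815 - 25^2)/34 = 1190/34 = 35, a_3 = floor((42 + 25)/35) = 1.
  m_4 = 35*1 - 25 = 10, d_4 = (1815 - 10^2)/35 = 1715/35 = 49, a_4 = floor((42 + 10)/49) = 1.
  m_5 = 49*1 - 10 = 39, d_5 = (1815 - 39^2)/49 = 294/49 = 6, a_5 = floor((42 + 39)/6) = 13.
  m_6 = 6*13 - 39 = 39, d_6 = (1815 - 39^2)/6 = 294/6 = 49, a_6 = floor((42 + 39)/49) = 1.
  m_7 = 49*1 - 39 = 10, d_7 = (1815 - 10^2)/49 = 1715/49 = 35, a_7 = floor((42 + 10)/35) = 1.
  m_8 = 35*1 - 10 = 25, d_8 = (1815 - 25^2)/35 = 1190/35 = 34, a_8 = floor((42 + 25)/34) = 1.
  m_9 = 34*1 - 25 = 9, d_9 = (1815 - 9^2)/34 = 1734/34 = 51, a_9 = floor((42 + 9)/51) = 1.
  m_10 = 51*1 - 9 = 42, d_10 = (1815 - 42^2)/51 = 51/51 = 1, a_10 = floor((42 + 42)/1) = 84.
  m_11 = 1*84 - 42 = 42, d_11 = (1815 - 42^2)/1 = 51/1 = 51: (m_11, d_11) = (m_1, d_1) = (42, 51), so from here the quotients repeat a_1, ..., a_10; the period length is 10.
So sqrt(1815) = [42; (1, 1, 1, 1, 13, 1, 1, 1, 1, 84)] with period length k = 10.
k is even, so the fundamental solution of x^2 - 1815y^2 = 1 is (p_{k-1}, q_{k-1}) = (p_9, q_9); compute convergents through index 9.
Convergents (p_i = a_i*p_{i-1} + p_{i-2}, q_i = a_i*q_{i-1} + q_{i-2} with p_{-2}=0, p_{-1}=1, q_{-2}=1, q_{-1}=0):
  i=0: a_0=42, p_0 = 42*1 + 0 = 42, q_0 = 42*0 + 1 = 1.
  i=1: a_1=1, p_1 = 1*42 + 1 = 43, q_1 = 1*1 + 0 = 1.
  i=2: a_2=1, p_2 = 1*43 + 42 = 85, q_2 = 1*1 + 1 = 2.
  i=3: a_3=1, p_3 = 1*85 + 43 = 128, q_3 = 1*2 + 1 = 3.
  i=4: a_4=1, p_4 = 1*128 + 85 = 213, q_4 = 1*3 + 2 = 5.
  i=5: a_5=13, p_5 = 13*213 + 128 = 2897, q_5 = 13*5 + 3 = 68.
  i=6: a_6=1, p_6 = 1*2897 + 213 = 3110, q_6 = 1*68 + 5 = 73.
  i=7: a_7=1, p_7 = 1*3110 + 2897 = 6007, q_7 = 1*73 + 68 = 141.
  i=8: a_8=1, p_8 = 1*6007 + 3110 = 9117, q_8 = 1*141 + 73 = 214.
  i=9: a_9=1, p_9 = 1*9117 + 6007 = 15124, q_9 = 1*214 + 141 = 355.
Check: 15124^2 - 1815*355^2 = 228735376 - 228735375 = 1, so (x, y) = (15124, 355) solves the equation, and by the theorem it is the least positive solution.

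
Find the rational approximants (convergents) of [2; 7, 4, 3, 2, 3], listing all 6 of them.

Using the convergent recurrence p_i = a_i*p_{i-1} + p_{i-2}, q_i = a_i*q_{i-1} + q_{i-2} with p_{-2}=0, p_{-1}=1, q_{-2}=1, q_{-1}=0:
  i=0: a_0=2, p_0 = 2*1 + 0 = 2, q_0 = 2*0 + 1 = 1.
  i=1: a_1=7, p_1 = 7*2 + 1 = 15, q_1 = 7*1 + 0 = 7.
  i=2: a_2=4, p_2 = 4*15 + 2 = 62, q_2 = 4*7 + 1 = 29.
  i=3: a_3=3, p_3 = 3*62 + 15 = 201, q_3 = 3*29 + 7 = 94.
  i=4: a_4=2, p_4 = 2*201 + 62 = 464, q_4 = 2*94 + 29 = 217.
  i=5: a_5=3, p_5 = 3*464 + 201 = 1593, q_5 = 3*217 + 94 = 745.

2/1, 15/7, 62/29, 201/94, 464/217, 1593/745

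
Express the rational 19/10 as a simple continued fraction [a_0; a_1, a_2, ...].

Run the Euclidean algorithm on 19 and 10; the successive quotients are the partial quotients a_0, a_1, ... (each step inverts the fractional part left over by the previous one):
  19 = 1*10 + 9, so a_0 = 1.
  10 = 1*9 + 1, so a_1 = 1.
  9 = 9*1 + 0, so a_2 = 9.
The remainder reaches 0 after 3 divisions, so the expansion has 3 partial quotients, read off in order.

[1; 1, 9]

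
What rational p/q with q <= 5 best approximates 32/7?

Expand x = 32/7 as a continued fraction with the Euclidean algorithm:
  32 = 4*7 + 4, so a_0 = 4.
  7 = 1*4 + 3, so a_1 = 1.
  4 = 1*3 + 1, so a_2 = 1.
  3 = 3*1 + 0, so a_3 = 3.
so x = [4; 1, 1, 3].
Convergents (p_i = a_i*p_{i-1} + p_{i-2}, q_i = a_i*q_{i-1} + q_{i-2} with p_{-2}=0, p_{-1}=1, q_{-2}=1, q_{-1}=0), until the denominator exceeds 5:
  i=0: a_0=4, p_0 = 4*1 + 0 = 4, q_0 = 4*0 + 1 = 1.
  i=1: a_1=1, p_1 = 1*4 + 1 = 5, q_1 = 1*1 + 0 = 1.
  i=2: a_2=1, p_2 = 1*5 + 4 = 9, q_2 = 1*1 + 1 = 2.
  i=3: a_3=3, p_3 = 3*9 + 5 = 32, q_3 = 3*2 + 1 = 7.
q_3 = 7 > 5, so the last convergent with denominator <= 5 is p_2/q_2 = 9/2.
The closest fraction with denominator <= 5 is either p_2/q_2 or the intermediate fraction (k*p_2 + p_1)/(k*q_2 + q_1) with the largest k >= 1 whose denominator stays <= 5; these approach x as k grows, and every other convergent or intermediate fraction in range is farther away.
Largest k: floor((5 - q_1)/q_2) = floor((5 - 1)/2) = 2.
That gives (2*9 + 5)/(2*2 + 1) = 23/5.
Compare the errors: |x - 9/2| = |32*2 - 9*7|/(7*2) = 1/14, and |x - 23/5| = |32*5 - 23*7|/(7*5) = 1/35.
Cross-multiplying, 1*14 = 14 < 35 = 1*35, so 1/35 is smaller: the intermediate fraction 23/5 is closer to x than 9/2.

23/5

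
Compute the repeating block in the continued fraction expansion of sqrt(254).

Write x_i = (sqrt(254) + m_i)/d_i with (m_0, d_0) = (0, 1). a_0 = floor(sqrt(254)) = 15, since 15^2 = 225 <= 254 < 256 = 16^2.
Iterate m_{i+1} = d_i*a_i - m_i, d_{i+1} = (254 - m_{i+1}^2)/d_i, a_{i+1} = floor((a_0 + m_{i+1})/d_{i+1}):
  m_1 = 1*15 - 0 = 15, d_1 = (254 - 15^2)/1 = 29/1 = 29, a_1 = floor((15 + 15)/29) = 1.
  m_2 = 29*1 - 15 = 14, d_2 = (254 - 14^2)/29 = 58/29 = 2, a_2 = floor((15 + 14)/2) = 14.
  m_3 = 2*14 - 14 = 14, d_3 = (254 - 14^2)/2 = 58/2 = 29, a_3 = floor((15 + 14)/29) = 1.
  m_4 = 29*1 - 14 = 15, d_4 = (254 - 15^2)/29 = 29/29 = 1, a_4 = floor((15 + 15)/1) = 30.
  m_5 = 1*30 - 15 = 15, d_5 = (254 - 15^2)/1 = 29/1 = 29: (m_5, d_5) = (m_1, d_1) = (15, 29), so from here the quotients repeat a_1, ..., a_4; the period length is 4.
Hence the expansion of sqrt(254) is a_0 = 15 followed by the repeating block 1, 14, 1, 30 (period 4).

[15; (1, 14, 1, 30)]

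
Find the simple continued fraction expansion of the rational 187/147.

Run the Euclidean algorithm on 187 and 147; the successive quotients are the partial quotients a_0, a_1, ... (each step inverts the fractional part left over by the previous one):
  187 = 1*147 + 40, so a_0 = 1.
  147 = 3*40 + 27, so a_1 = 3.
  40 = 1*27 + 13, so a_2 = 1.
  27 = 2*13 + 1, so a_3 = 2.
  13 = 13*1 + 0, so a_4 = 13.
The remainder reaches 0 after 5 divisions, so the expansion has 5 partial quotients, read off in order.

[1; 3, 1, 2, 13]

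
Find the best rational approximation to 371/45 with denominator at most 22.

Expand x = 371/45 as a continued fraction with the Euclidean algorithm:
  371 = 8*45 + 11, so a_0 = 8.
  45 = 4*11 + 1, so a_1 = 4.
  11 = 11*1 + 0, so a_2 = 11.
so x = [8; 4, 11].
Convergents (p_i = a_i*p_{i-1} + p_{i-2}, q_i = a_i*q_{i-1} + q_{i-2} with p_{-2}=0, p_{-1}=1, q_{-2}=1, q_{-1}=0), until the denominator exceeds 22:
  i=0: a_0=8, p_0 = 8*1 + 0 = 8, q_0 = 8*0 + 1 = 1.
  i=1: a_1=4, p_1 = 4*8 + 1 = 33, q_1 = 4*1 + 0 = 4.
  i=2: a_2=11, p_2 = 11*33 + 8 = 371, q_2 = 11*4 + 1 = 45.
q_2 = 45 > 22, so the last convergent with denominator <= 22 is p_1/q_1 = 33/4.
The closest fraction with denominator <= 22 is either p_1/q_1 or the intermediate fraction (k*p_1 + p_0)/(k*q_1 + q_0) with the largest k >= 1 whose denominator stays <= 22; these approach x as k grows, and every other convergent or intermediate fraction in range is farther away.
Largest k: floor((22 - q_0)/q_1) = floor((22 - 1)/4) = 5.
That gives (5*33 + 8)/(5*4 + 1) = 173/21.
Compare the errors: |x - 33/4| = |371*4 - 33*45|/(45*4) = 1/180, and |x - 173/21| = |371*21 - 173*45|/(45*21) = 6/945.
Cross-multiplying, 1*945 = 945 < 1080 = 6*180, so 1/180 is smaller: the convergent 33/4 is closer to x than 173/21.

33/4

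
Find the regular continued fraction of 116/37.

Run the Euclidean algorithm on 116 and 37; the successive quotients are the partial quotients a_0, a_1, ... (each step inverts the fractional part left over by the previous one):
  116 = 3*37 + 5, so a_0 = 3.
  37 = 7*5 + 2, so a_1 = 7.
  5 = 2*2 + 1, so a_2 = 2.
  2 = 2*1 + 0, so a_3 = 2.
The remainder reaches 0 after 4 divisions, so the expansion has 4 partial quotients, read off in order.

[3; 7, 2, 2]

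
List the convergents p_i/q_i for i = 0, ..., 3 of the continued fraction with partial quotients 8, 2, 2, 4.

Using the convergent recurrence p_i = a_i*p_{i-1} + p_{i-2}, q_i = a_i*q_{i-1} + q_{i-2} with p_{-2}=0, p_{-1}=1, q_{-2}=1, q_{-1}=0:
  i=0: a_0=8, p_0 = 8*1 + 0 = 8, q_0 = 8*0 + 1 = 1.
  i=1: a_1=2, p_1 = 2*8 + 1 = 17, q_1 = 2*1 + 0 = 2.
  i=2: a_2=2, p_2 = 2*17 + 8 = 42, q_2 = 2*2 + 1 = 5.
  i=3: a_3=4, p_3 = 4*42 + 17 = 185, q_3 = 4*5 + 2 = 22.

8/1, 17/2, 42/5, 185/22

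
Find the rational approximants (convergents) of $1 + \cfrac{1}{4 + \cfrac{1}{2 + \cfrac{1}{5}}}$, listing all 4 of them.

Using the convergent recurrence p_i = a_i*p_{i-1} + p_{i-2}, q_i = a_i*q_{i-1} + q_{i-2} with p_{-2}=0, p_{-1}=1, q_{-2}=1, q_{-1}=0:
  i=0: a_0=1, p_0 = 1*1 + 0 = 1, q_0 = 1*0 + 1 = 1.
  i=1: a_1=4, p_1 = 4*1 + 1 = 5, q_1 = 4*1 + 0 = 4.
  i=2: a_2=2, p_2 = 2*5 + 1 = 11, q_2 = 2*4 + 1 = 9.
  i=3: a_3=5, p_3 = 5*11 + 5 = 60, q_3 = 5*9 + 4 = 49.

1/1, 5/4, 11/9, 60/49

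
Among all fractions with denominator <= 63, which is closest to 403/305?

37/28

Expand x = 403/305 as a continued fraction with the Euclidean algorithm:
  403 = 1*305 + 98, so a_0 = 1.
  305 = 3*98 + 11, so a_1 = 3.
  98 = 8*11 + 10, so a_2 = 8.
  11 = 1*10 + 1, so a_3 = 1.
  10 = 10*1 + 0, so a_4 = 10.
so x = [1; 3, 8, 1, 10].
Convergents (p_i = a_i*p_{i-1} + p_{i-2}, q_i = a_i*q_{i-1} + q_{i-2} with p_{-2}=0, p_{-1}=1, q_{-2}=1, q_{-1}=0), until the denominator exceeds 63:
  i=0: a_0=1, p_0 = 1*1 + 0 = 1, q_0 = 1*0 + 1 = 1.
  i=1: a_1=3, p_1 = 3*1 + 1 = 4, q_1 = 3*1 + 0 = 3.
  i=2: a_2=8, p_2 = 8*4 + 1 = 33, q_2 = 8*3 + 1 = 25.
  i=3: a_3=1, p_3 = 1*33 + 4 = 37, q_3 = 1*25 + 3 = 28.
  i=4: a_4=10, p_4 = 10*37 + 33 = 403, q_4 = 10*28 + 25 = 305.
q_4 = 305 > 63, so the last convergent with denominator <= 63 is p_3/q_3 = 37/28.
The closest fraction with denominator <= 63 is either p_3/q_3 or the intermediate fraction (k*p_3 + p_2)/(k*q_3 + q_2) with the largest k >= 1 whose denominator stays <= 63; these approach x as k grows, and every other convergent or intermediate fraction in range is farther away.
Largest k: floor((63 - q_2)/q_3) = floor((63 - 25)/28) = 1.
That gives (1*37 + 33)/(1*28 + 25) = 70/53.
Compare the errors: |x - 37/28| = |403*28 - 37*305|/(305*28) = 1/8540, and |x - 70/53| = |403*53 - 70*305|/(305*53) = 9/16165.
Cross-multiplying, 1*16165 = 16165 < 76860 = 9*8540, so 1/8540 is smaller: the convergent 37/28 is closer to x than 70/53.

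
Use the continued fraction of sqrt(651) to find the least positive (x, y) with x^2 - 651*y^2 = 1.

(x, y) = (1735, 68)

First expand sqrt(651) as a continued fraction. With x_i = (sqrt(651) + m_i)/d_i and (m_0, d_0) = (0, 1): a_0 = floor(sqrt(651)) = 25, since 25^2 = 625 <= 651 < 676 = 26^2.
Iterate m_{i+1} = d_i*a_i - m_i, d_{i+1} = (651 - m_{i+1}^2)/d_i, a_{i+1} = floor((a_0 + m_{i+1})/d_{i+1}):
  m_1 = 1*25 - 0 = 25, d_1 = (651 - 25^2)/1 = 26/1 = 26, a_1 = floor((25 + 25)/26) = 1.
  m_2 = 26*1 - 25 = 1, d_2 = (651 - 1^2)/26 = 650/26 = 25, a_2 = floor((25 + 1)/25) = 1.
  m_3 = 25*1 - 1 = 24, d_3 = (651 - 24^2)/25 = 75/25 = 3, a_3 = floor((25 + 24)/3) = 16.
  m_4 = 3*16 - 24 = 24, d_4 = (651 - 24^2)/3 = 75/3 = 25, a_4 = floor((25 + 24)/25) = 1.
  m_5 = 25*1 - 24 = 1, d_5 = (651 - 1^2)/25 = 650/25 = 26, a_5 = floor((25 + 1)/26) = 1.
  m_6 = 26*1 - 1 = 25, d_6 = (651 - 25^2)/26 = 26/26 = 1, a_6 = floor((25 + 25)/1) = 50.
  m_7 = 1*50 - 25 = 25, d_7 = (651 - 25^2)/1 = 26/1 = 26: (m_7, d_7) = (m_1, d_1) = (25, 26), so from here the quotients repeat a_1, ..., a_6; the period length is 6.
So sqrt(651) = [25; (1, 1, 16, 1, 1, 50)] with period length k = 6.
k is even, so the fundamental solution of x^2 - 651y^2 = 1 is (p_{k-1}, q_{k-1}) = (p_5, q_5); compute convergents through index 5.
Convergents (p_i = a_i*p_{i-1} + p_{i-2}, q_i = a_i*q_{i-1} + q_{i-2} with p_{-2}=0, p_{-1}=1, q_{-2}=1, q_{-1}=0):
  i=0: a_0=25, p_0 = 25*1 + 0 = 25, q_0 = 25*0 + 1 = 1.
  i=1: a_1=1, p_1 = 1*25 + 1 = 26, q_1 = 1*1 + 0 = 1.
  i=2: a_2=1, p_2 = 1*26 + 25 = 51, q_2 = 1*1 + 1 = 2.
  i=3: a_3=16, p_3 = 16*51 + 26 = 842, q_3 = 16*2 + 1 = 33.
  i=4: a_4=1, p_4 = 1*842 + 51 = 893, q_4 = 1*33 + 2 = 35.
  i=5: a_5=1, p_5 = 1*893 + 842 = 1735, q_5 = 1*35 + 33 = 68.
Check: 1735^2 - 651*68^2 = 3010225 - 3010224 = 1, so (x, y) = (1735, 68) solves the equation, and by the theorem it is the least positive solution.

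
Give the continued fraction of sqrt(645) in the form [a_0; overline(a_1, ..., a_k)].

[25; overline(2, 1, 1, 12, 10, 12, 1, 1, 2, 50)]

Write x_i = (sqrt(645) + m_i)/d_i with (m_0, d_0) = (0, 1). a_0 = floor(sqrt(645)) = 25, since 25^2 = 625 <= 645 < 676 = 26^2.
Iterate m_{i+1} = d_i*a_i - m_i, d_{i+1} = (645 - m_{i+1}^2)/d_i, a_{i+1} = floor((a_0 + m_{i+1})/d_{i+1}):
  m_1 = 1*25 - 0 = 25, d_1 = (645 - 25^2)/1 = 20/1 = 20, a_1 = floor((25 + 25)/20) = 2.
  m_2 = 20*2 - 25 = 15, d_2 = (645 - 15^2)/20 = 420/20 = 21, a_2 = floor((25 + 15)/21) = 1.
  m_3 = 21*1 - 15 = 6, d_3 = (645 - 6^2)/21 = 609/21 = 29, a_3 = floor((25 + 6)/29) = 1.
  m_4 = 29*1 - 6 = 23, d_4 = (645 - 23^2)/29 = 116/29 = 4, a_4 = floor((25 + 23)/4) = 12.
  m_5 = 4*12 - 23 = 25, d_5 = (645 - 25^2)/4 = 20/4 = 5, a_5 = floor((25 + 25)/5) = 10.
  m_6 = 5*10 - 25 = 25, d_6 = (645 - 25^2)/5 = 20/5 = 4, a_6 = floor((25 + 25)/4) = 12.
  m_7 = 4*12 - 25 = 23, d_7 = (645 - 23^2)/4 = 116/4 = 29, a_7 = floor((25 + 23)/29) = 1.
  m_8 = 29*1 - 23 = 6, d_8 = (645 - 6^2)/29 = 609/29 = 21, a_8 = floor((25 + 6)/21) = 1.
  m_9 = 21*1 - 6 = 15, d_9 = (645 - 15^2)/21 = 420/21 = 20, a_9 = floor((25 + 15)/20) = 2.
  m_10 = 20*2 - 15 = 25, d_10 = (645 - 25^2)/20 = 20/20 = 1, a_10 = floor((25 + 25)/1) = 50.
  m_11 = 1*50 - 25 = 25, d_11 = (645 - 25^2)/1 = 20/1 = 20: (m_11, d_11) = (m_1, d_1) = (25, 20), so from here the quotients repeat a_1, ..., a_10; the period length is 10.
Hence the expansion of sqrt(645) is a_0 = 25 followed by the repeating block 2, 1, 1, 12, 10, 12, 1, 1, 2, 50 (period 10).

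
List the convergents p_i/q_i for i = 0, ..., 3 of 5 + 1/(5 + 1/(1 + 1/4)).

5/1, 26/5, 31/6, 150/29

Using the convergent recurrence p_i = a_i*p_{i-1} + p_{i-2}, q_i = a_i*q_{i-1} + q_{i-2} with p_{-2}=0, p_{-1}=1, q_{-2}=1, q_{-1}=0:
  i=0: a_0=5, p_0 = 5*1 + 0 = 5, q_0 = 5*0 + 1 = 1.
  i=1: a_1=5, p_1 = 5*5 + 1 = 26, q_1 = 5*1 + 0 = 5.
  i=2: a_2=1, p_2 = 1*26 + 5 = 31, q_2 = 1*5 + 1 = 6.
  i=3: a_3=4, p_3 = 4*31 + 26 = 150, q_3 = 4*6 + 5 = 29.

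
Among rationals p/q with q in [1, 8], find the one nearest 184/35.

Expand x = 184/35 as a continued fraction with the Euclidean algorithm:
  184 = 5*35 + 9, so a_0 = 5.
  35 = 3*9 + 8, so a_1 = 3.
  9 = 1*8 + 1, so a_2 = 1.
  8 = 8*1 + 0, so a_3 = 8.
so x = [5; 3, 1, 8].
Convergents (p_i = a_i*p_{i-1} + p_{i-2}, q_i = a_i*q_{i-1} + q_{i-2} with p_{-2}=0, p_{-1}=1, q_{-2}=1, q_{-1}=0), until the denominator exceeds 8:
  i=0: a_0=5, p_0 = 5*1 + 0 = 5, q_0 = 5*0 + 1 = 1.
  i=1: a_1=3, p_1 = 3*5 + 1 = 16, q_1 = 3*1 + 0 = 3.
  i=2: a_2=1, p_2 = 1*16 + 5 = 21, q_2 = 1*3 + 1 = 4.
  i=3: a_3=8, p_3 = 8*21 + 16 = 184, q_3 = 8*4 + 3 = 35.
q_3 = 35 > 8, so the last convergent with denominator <= 8 is p_2/q_2 = 21/4.
The closest fraction with denominator <= 8 is either p_2/q_2 or the intermediate fraction (k*p_2 + p_1)/(k*q_2 + q_1) with the largest k >= 1 whose denominator stays <= 8; these approach x as k grows, and every other convergent or intermediate fraction in range is farther away.
Largest k: floor((8 - q_1)/q_2) = floor((8 - 3)/4) = 1.
That gives (1*21 + 16)/(1*4 + 3) = 37/7.
Compare the errors: |x - 21/4| = |184*4 - 21*35|/(35*4) = 1/140, and |x - 37/7| = |184*7 - 37*35|/(35*7) = 7/245.
Cross-multiplying, 1*245 = 245 < 980 = 7*140, so 1/140 is smaller: the convergent 21/4 is closer to x than 37/7.

21/4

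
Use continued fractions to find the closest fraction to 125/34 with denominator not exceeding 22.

Expand x = 125/34 as a continued fraction with the Euclidean algorithm:
  125 = 3*34 + 23, so a_0 = 3.
  34 = 1*23 + 11, so a_1 = 1.
  23 = 2*11 + 1, so a_2 = 2.
  11 = 11*1 + 0, so a_3 = 11.
so x = [3; 1, 2, 11].
Convergents (p_i = a_i*p_{i-1} + p_{i-2}, q_i = a_i*q_{i-1} + q_{i-2} with p_{-2}=0, p_{-1}=1, q_{-2}=1, q_{-1}=0), until the denominator exceeds 22:
  i=0: a_0=3, p_0 = 3*1 + 0 = 3, q_0 = 3*0 + 1 = 1.
  i=1: a_1=1, p_1 = 1*3 + 1 = 4, q_1 = 1*1 + 0 = 1.
  i=2: a_2=2, p_2 = 2*4 + 3 = 11, q_2 = 2*1 + 1 = 3.
  i=3: a_3=11, p_3 = 11*11 + 4 = 125, q_3 = 11*3 + 1 = 34.
q_3 = 34 > 22, so the last convergent with denominator <= 22 is p_2/q_2 = 11/3.
The closest fraction with denominator <= 22 is either p_2/q_2 or the intermediate fraction (k*p_2 + p_1)/(k*q_2 + q_1) with the largest k >= 1 whose denominator stays <= 22; these approach x as k grows, and every other convergent or intermediate fraction in range is farther away.
Largest k: floor((22 - q_1)/q_2) = floor((22 - 1)/3) = 7.
That gives (7*11 + 4)/(7*3 + 1) = 81/22.
Compare the errors: |x - 11/3| = |125*3 - 11*34|/(34*3) = 1/102, and |x - 81/22| = |125*22 - 81*34|/(34*22) = 4/748.
Cross-multiplying, 4*102 = 408 < 748 = 1*748, so 4/748 is smaller: the intermediate fraction 81/22 is closer to x than 11/3.

81/22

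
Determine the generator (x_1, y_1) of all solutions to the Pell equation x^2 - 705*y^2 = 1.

First expand sqrt(705) as a continued fraction. With x_i = (sqrt(705) + m_i)/d_i and (m_0, d_0) = (0, 1): a_0 = floor(sqrt(705)) = 26, since 26^2 = 676 <= 705 < 729 = 27^2.
Iterate m_{i+1} = d_i*a_i - m_i, d_{i+1} = (705 - m_{i+1}^2)/d_i, a_{i+1} = floor((a_0 + m_{i+1})/d_{i+1}):
  m_1 = 1*26 - 0 = 26, d_1 = (705 - 26^2)/1 = 29/1 = 29, a_1 = floor((26 + 26)/29) = 1.
  m_2 = 29*1 - 26 = 3, d_2 = (705 - 3^2)/29 = 696/29 = 24, a_2 = floor((26 + 3)/24) = 1.
  m_3 = 24*1 - 3 = 21, d_3 = (705 - 21^2)/24 = 264/24 = 11, a_3 = floor((26 + 21)/11) = 4.
  m_4 = 11*4 - 21 = 23, d_4 = (705 - 23^2)/11 = 176/11 = 16, a_4 = floor((26 + 23)/16) = 3.
  m_5 = 16*3 - 23 = 25, d_5 = (705 - 25^2)/16 = 80/16 = 5, a_5 = floor((26 + 25)/5) = 10.
  m_6 = 5*10 - 25 = 25, d_6 = (705 - 25^2)/5 = 80/5 = 16, a_6 = floor((26 + 25)/16) = 3.
  m_7 = 16*3 - 25 = 23, d_7 = (705 - 23^2)/16 = 176/16 = 11, a_7 = floor((26 + 23)/11) = 4.
  m_8 = 11*4 - 23 = 21, d_8 = (705 - 21^2)/11 = 264/11 = 24, a_8 = floor((26 + 21)/24) = 1.
  m_9 = 24*1 - 21 = 3, d_9 = (705 - 3^2)/24 = 696/24 = 29, a_9 = floor((26 + 3)/29) = 1.
  m_10 = 29*1 - 3 = 26, d_10 = (705 - 26^2)/29 = 29/29 = 1, a_10 = floor((26 + 26)/1) = 52.
  m_11 = 1*52 - 26 = 26, d_11 = (705 - 26^2)/1 = 29/1 = 29: (m_11, d_11) = (m_1, d_1) = (26, 29), so from here the quotients repeat a_1, ..., a_10; the period length is 10.
So sqrt(705) = [26; (1, 1, 4, 3, 10, 3, 4, 1, 1, 52)] with period length k = 10.
k is even, so the fundamental solution of x^2 - 705y^2 = 1 is (p_{k-1}, q_{k-1}) = (p_9, q_9); compute convergents through index 9.
Convergents (p_i = a_i*p_{i-1} + p_{i-2}, q_i = a_i*q_{i-1} + q_{i-2} with p_{-2}=0, p_{-1}=1, q_{-2}=1, q_{-1}=0):
  i=0: a_0=26, p_0 = 26*1 + 0 = 26, q_0 = 26*0 + 1 = 1.
  i=1: a_1=1, p_1 = 1*26 + 1 = 27, q_1 = 1*1 + 0 = 1.
  i=2: a_2=1, p_2 = 1*27 + 26 = 53, q_2 = 1*1 + 1 = 2.
  i=3: a_3=4, p_3 = 4*53 + 27 = 239, q_3 = 4*2 + 1 = 9.
  i=4: a_4=3, p_4 = 3*239 + 53 = 770, q_4 = 3*9 + 2 = 29.
  i=5: a_5=10, p_5 = 10*770 + 239 = 7939, q_5 = 10*29 + 9 = 299.
  i=6: a_6=3, p_6 = 3*7939 + 770 = 24587, q_6 = 3*299 + 29 = 926.
  i=7: a_7=4, p_7 = 4*24587 + 7939 = 106287, q_7 = 4*926 + 299 = 4003.
  i=8: a_8=1, p_8 = 1*106287 + 24587 = 130874, q_8 = 1*4003 + 926 = 4929.
  i=9: a_9=1, p_9 = 1*130874 + 106287 = 237161, q_9 = 1*4929 + 4003 = 8932.
Check: 237161^2 - 705*8932^2 = 56245339921 - 56245339920 = 1, so (x, y) = (237161, 8932) solves the equation, and by the theorem it is the least positive solution.

(x, y) = (237161, 8932)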